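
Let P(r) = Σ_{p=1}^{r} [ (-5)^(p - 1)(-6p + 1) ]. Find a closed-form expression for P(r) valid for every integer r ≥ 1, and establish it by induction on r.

P(r) = (-5)^r·r

We claim P(r) = (-5)^r·r for all r ≥ 1.
For the base case r = 1: P(1) = -5, and the closed form gives -5. They agree.
For the inductive step, assume it holds for an arbitrary p ≥ 1, so P(p) = (-5)^p·p.
Then P(p+1) = P(p) + ((-5)^p(-6p - 5)) = ((-5)^p·p) + ((-5)^p(-6p - 5)).
Simplifying, P(p+1) = (-5)^(p + 1)(p + 1) = (-5)^(p+1)·(p+1),
which is the closed form with r = p+1.
By the principle of mathematical induction, the result holds for all r ≥ 1.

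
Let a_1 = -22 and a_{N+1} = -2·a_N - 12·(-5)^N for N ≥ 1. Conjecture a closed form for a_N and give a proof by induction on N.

Computing the first terms: a_1 = -22, a_2 = 104, a_3 = -508. This suggests a_N = (-2)^N + 4(-5)^N.
Base step (N = 1): the formula gives -22 = -22 = a_1.
For the inductive step, assume it holds for an arbitrary i ≥ 1, so a_i = (-2)^i + 4(-5)^i.
Then a_{i+1} = -2·a_i - 12·(-5)^i = -2·((-2)^i + 4(-5)^i) - 12·(-5)^i = (-2)^(i + 1) + 4(-5)^(i + 1),
which is the claimed formula at N = i+1.
By induction, the statement is established for all N ≥ 1.

a_N = (-2)^N + 4(-5)^N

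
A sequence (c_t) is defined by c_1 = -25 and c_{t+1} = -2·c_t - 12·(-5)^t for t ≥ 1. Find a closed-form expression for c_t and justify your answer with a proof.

Computing the first terms: c_1 = -25, c_2 = 110, c_3 = -520. This suggests c_t = -5(-2)^(t - 1) + 4(-5)^t.
Base case (t = 1): the formula gives -25 = -25 = c_1.
Suppose the result is true for t = m, so c_m = -5(-2)^(m - 1) + 4(-5)^m.
Then c_{m+1} = -2·c_m - 12·(-5)^m = -2·(-5(-2)^(m - 1) + 4(-5)^m) - 12·(-5)^m = -5(-2)^m + 4(-5)^(m + 1) = -5(-2)^((m+1) - 1) + 4(-5)^(m+1),
which is the claimed formula at t = m+1.
By the principle of mathematical induction, the result holds for all t ≥ 1.

c_t = -5(-2)^(t - 1) + 4(-5)^t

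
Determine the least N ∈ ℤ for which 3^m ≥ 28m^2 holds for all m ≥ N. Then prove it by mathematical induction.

N = 7

At m = 6: 729 < 1008, so the inequality fails and N ≥ 7. We prove 3^m ≥ 28m^2 for all m ≥ 7.
Base step (m = 7): 3^m = 2187 and 28m^2 = 1372, so 2187 ≥ 1372.
Suppose the result is true for m = i, so 3^i ≥ 28i^2.
Then 3^(i + 1) = 3·(3^i) ≥ 3·(28i^2).
Also, for i ≥ 7 we have 3·(28i^2) ≥ 28(i+1)^2, since 3 ≥ (1 + 1/i)^2 for all i ≥ 7.
Combining, 3^(i + 1) ≥ 28(i+1)^2.
By the principle of mathematical induction, the result holds for all m ≥ 7.
Hence the smallest such N is 7.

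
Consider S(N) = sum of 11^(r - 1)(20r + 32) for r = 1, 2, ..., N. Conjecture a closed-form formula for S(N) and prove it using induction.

We claim S(N) = 11^N(2N + 3) - 3 for all N ≥ 1.
Base step (N = 1): S(1) = 52, and the closed form gives 52. They agree.
Suppose the result is true for N = r, so S(r) = 11^r(2r + 3) - 3.
Then S(r+1) = S(r) + (11^r(20r + 52)) = (11^r(2r + 3) - 3) + (11^r(20r + 52)).
Simplifying, S(r+1) = 22·11^r·r + 55·11^r - 3 = 11^(r+1)(2(r+1) + 3) - 3,
which is the closed form with N = r+1.
By the principle of mathematical induction, the result holds for all N ≥ 1.

S(N) = 11^N(2N + 3) - 3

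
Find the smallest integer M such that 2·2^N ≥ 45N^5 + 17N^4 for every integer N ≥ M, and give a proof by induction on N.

M = 29

At N = 28: 536870912 < 784915712, so the inequality fails and M ≥ 29. We prove 2·2^N ≥ 45N^5 + 17N^4 for all N ≥ 29.
For the base case N = 29: 2·2^N = 1073741824 and 45N^5 + 17N^4 = 935025482, so 1073741824 ≥ 935025482.
For the inductive step, assume it holds for an arbitrary m ≥ 29, so 2·2^m ≥ 45m^5 + 17m^4.
Then 2·2^(m + 1) = 2·(2·2^m) ≥ 2·(45m^5 + 17m^4).
Also, for m ≥ 29 we have 2·(45m^5 + 17m^4) ≥ 45(m+1)^5 + 17(m+1)^4, since 2·(45m^5 + 17m^4) − (45(m+1)^5 + 17(m+1)^4) = 45m^5 - 208m^4 - 518m^3 - 552m^2 - 293m - 62, which is nonnegative for all m ≥ 29.
Combining, 2·2^(m + 1) ≥ 45(m+1)^5 + 17(m+1)^4.
By the principle of mathematical induction, the result holds for all N ≥ 29.
Hence the smallest such M is 29.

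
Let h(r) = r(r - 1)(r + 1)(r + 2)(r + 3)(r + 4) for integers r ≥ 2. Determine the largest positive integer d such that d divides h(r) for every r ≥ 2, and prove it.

d = 720

Computing the first values: h(2) = 720 and h(3) = 5040; gcd(720, 5040) = 720, so d ≤ 720.
We prove 720 | r(r - 1)(r + 1)(r + 2)(r + 3)(r + 4) for all r ≥ 2 by induction on r.
Base case (r = 2): h(2) = 720 = 720·(1), so 720 | h(2).
Inductive step: suppose the statement holds for some i ≥ 2, i.e. 720 | h(i). Then
h(i+1) − h(i) = i·(i+1)·(i+2)·(i+3)·(i+4)·(i+5) − (i-1)·i·(i+1)·(i+2)·(i+3)·(i+4) = i·(i+1)·(i+2)·(i+3)·(i+4)·[(i+5) − (i-1)] = 6·i·(i+1)·(i+2)·(i+3)·(i+4). The product of 5 consecutive integers is divisible by (5)! = 120, so h(i+1) − h(i) is divisible by 6·120 = 720. By the inductive hypothesis 720 | h(i), hence 720 | h(i+1).
By the principle of mathematical induction, the result holds for all r ≥ 2.
Therefore the largest such d is 720.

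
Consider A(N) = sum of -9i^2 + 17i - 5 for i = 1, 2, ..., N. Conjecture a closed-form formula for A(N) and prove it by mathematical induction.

A(N) = -N(3N^2 - 4N - 2)

We claim A(N) = -N(3N^2 - 4N - 2) for all N ≥ 1.
Base step (N = 1): A(1) = 3, and the closed form gives 3. They agree.
Suppose the result is true for N = i, so A(i) = i(-3i^2 + 4i + 2).
Then A(i+1) = A(i) + (-9i^2 - i + 3) = (i(-3i^2 + 4i + 2)) + (-9i^2 - i + 3).
Simplifying, A(i+1) = -(i + 1)(3i^2 + 2i - 3) = -(i+1)(3(i+1)^2 - 4(i+1) - 2),
which is the closed form with N = i+1.
Hence, by induction on N, the claim holds for every N ≥ 1.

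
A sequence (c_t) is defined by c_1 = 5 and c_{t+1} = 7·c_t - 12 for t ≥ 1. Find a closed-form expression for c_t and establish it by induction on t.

Computing the first terms: c_1 = 5, c_2 = 23, c_3 = 149. This suggests c_t = 3·7^(t - 1) + 2.
Base case (t = 1): the formula gives 5 = 5 = c_1.
For the inductive step, assume it holds for an arbitrary p ≥ 1, so c_p = 3·7^(p - 1) + 2.
Then c_{p+1} = 7·c_p - 12 = 7·(3·7^(p - 1) + 2) - 12 = 3·7^p + 2 = 3·7^((p+1) - 1) + 2,
which is the claimed formula at t = p+1.
By induction, the statement is established for all t ≥ 1.

c_t = 3·7^(t - 1) + 2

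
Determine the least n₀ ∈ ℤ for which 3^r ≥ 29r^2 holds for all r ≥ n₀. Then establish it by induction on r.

At r = 6: 729 < 1044, so the inequality fails and n₀ ≥ 7. We prove 3^r ≥ 29r^2 for all r ≥ 7.
When r = 7: 3^r = 2187 and 29r^2 = 1421, so 2187 ≥ 1421.
For the inductive step, assume it holds for an arbitrary i ≥ 7, so 3^i ≥ 29i^2.
Then 3^(i + 1) = 3·(3^i) ≥ 3·(29i^2).
Also, for i ≥ 7 we have 3·(29i^2) ≥ 29(i+1)^2, since 3 ≥ (1 + 1/i)^2 for all i ≥ 7.
Combining, 3^(i + 1) ≥ 29(i+1)^2.
Hence, by induction on r, the claim holds for every r ≥ 7.
Hence the smallest such n₀ is 7.

n₀ = 7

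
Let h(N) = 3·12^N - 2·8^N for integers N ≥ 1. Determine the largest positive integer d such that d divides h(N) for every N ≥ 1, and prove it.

d = 4

Computing the first values: h(1) = 20 and h(2) = 304; gcd(20, 304) = 4, so d ≤ 4.
We prove 4 | 3·12^N - 2·8^N for all N ≥ 1 by induction on N.
Base case (N = 1): h(1) = 20 = 4·(5), so 4 | h(1).
For the inductive step, assume it holds for an arbitrary j ≥ 1, i.e. 4 | h(j). Then
h(j+1) − 12·h(j) = (3·12^(j+1) - 2·8^(j+1)) − 12·(3·12^j - 2·8^j) = (-2)·8^j·(8 − 12) = (8)·8^j. Since 4 | h(j) by the inductive hypothesis, 4 | 12·h(j); and 4 | 8 since 8 = 4·2. Therefore 4 | h(j+1).
By the principle of mathematical induction, the result holds for all N ≥ 1.
Therefore the largest such d is 4.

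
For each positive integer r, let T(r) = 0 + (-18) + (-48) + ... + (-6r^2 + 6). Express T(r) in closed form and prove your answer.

We claim T(r) = -r(r - 1)(2r + 5) for all r ≥ 1.
Base case (r = 1): T(1) = 0, and the closed form gives 0. They agree.
For the inductive step, assume it holds for an arbitrary m ≥ 1, so T(m) = m(-2m^2 - 3m + 5).
Then T(m+1) = T(m) + (-6(m + 1)^2 + 6) = (m(-2m^2 - 3m + 5)) + (-6(m + 1)^2 + 6).
Simplifying, T(m+1) = -m(m + 1)(2m + 7) = -(m+1)((m+1) - 1)(2(m+1) + 5),
which is the closed form with r = m+1.
Hence, by induction on r, the claim holds for every r ≥ 1.

T(r) = -r(r - 1)(2r + 5)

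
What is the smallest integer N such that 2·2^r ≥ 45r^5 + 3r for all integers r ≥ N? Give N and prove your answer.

At r = 28: 536870912 < 774466644, so the inequality fails and N ≥ 29. We prove 2·2^r ≥ 45r^5 + 3r for all r ≥ 29.
When r = 29: 2·2^r = 1073741824 and 45r^5 + 3r = 923001792, so 1073741824 ≥ 923001792.
Suppose the result is true for r = i, so 2·2^i ≥ 45i^5 + 3i.
Then 2·2^(i + 1) = 2·(2·2^i) ≥ 2·(45i^5 + 3i).
Also, for i ≥ 29 we have 2·(45i^5 + 3i) ≥ 45(i+1)^5 + 3(i+1), since 2·(45i^5 + 3i) − (45(i+1)^5 + 3(i+1)) = 45i^5 - 225i^4 - 450i^3 - 450i^2 - 222i - 48, which is nonnegative for all i ≥ 29.
Combining, 2·2^(i + 1) ≥ 45(i+1)^5 + 3(i+1).
By the principle of mathematical induction, the result holds for all r ≥ 29.
Hence the smallest such N is 29.

N = 29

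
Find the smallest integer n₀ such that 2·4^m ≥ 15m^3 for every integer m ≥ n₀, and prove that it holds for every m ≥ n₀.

At m = 4: 512 < 960, so the inequality fails and n₀ ≥ 5. We prove 2·4^m ≥ 15m^3 for all m ≥ 5.
For the base case m = 5: 2·4^m = 2048 and 15m^3 = 1875, so 2048 ≥ 1875.
Inductive step: assume the claim holds for m = i, so 2·4^i ≥ 15i^3.
Then 2·4^(i + 1) = 4·(2·4^i) ≥ 4·(15i^3).
Also, for i ≥ 5 we have 4·(15i^3) ≥ 15(i+1)^3, since 4 ≥ (1 + 1/i)^3 for all i ≥ 5.
Combining, 2·4^(i + 1) ≥ 15(i+1)^3.
By the principle of mathematical induction, the result holds for all m ≥ 5.
Hence the smallest such n₀ is 5.

n₀ = 5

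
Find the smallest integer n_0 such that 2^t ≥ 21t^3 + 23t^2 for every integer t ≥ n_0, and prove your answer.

n_0 = 17

At t = 16: 65536 < 91904, so the inequality fails and n_0 ≥ 17. We prove 2^t ≥ 21t^3 + 23t^2 for all t ≥ 17.
Base case (t = 17): 2^t = 131072 and 21t^3 + 23t^2 = 109820, so 131072 ≥ 109820.
Suppose the result is true for t = r, so 2^r ≥ 21r^3 + 23r^2.
Then 2^(r + 1) = 2·(2^r) ≥ 2·(21r^3 + 23r^2).
Also, for r ≥ 17 we have 2·(21r^3 + 23r^2) ≥ 21(r+1)^3 + 23(r+1)^2, since 2·(21r^3 + 23r^2) − (21(r+1)^3 + 23(r+1)^2) = 21r^3 - 40r^2 - 109r - 44, which is nonnegative for all r ≥ 17.
Combining, 2^(r + 1) ≥ 21(r+1)^3 + 23(r+1)^2.
By induction, the statement is established for all t ≥ 17.
Hence the smallest such n_0 is 17.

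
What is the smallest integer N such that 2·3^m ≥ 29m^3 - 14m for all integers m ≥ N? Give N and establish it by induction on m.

At m = 8: 13122 < 14736, so the inequality fails and N ≥ 9. We prove 2·3^m ≥ 29m^3 - 14m for all m ≥ 9.
Base step (m = 9): 2·3^m = 39366 and 29m^3 - 14m = 21015, so 39366 ≥ 21015.
Inductive step: suppose the statement holds for some i ≥ 9, so 2·3^i ≥ 29i^3 - 14i.
Then 2·3^(i + 1) = 3·(2·3^i) ≥ 3·(29i^3 - 14i).
Also, for i ≥ 9 we have 3·(29i^3 - 14i) ≥ 29(i+1)^3 - 14(i+1), since 3·(29i^3 - 14i) − (29(i+1)^3 - 14(i+1)) = 58i^3 - 87i^2 - 115i - 15, which is nonnegative for all i ≥ 9.
Combining, 2·3^(i + 1) ≥ 29(i+1)^3 - 14(i+1).
By induction, the statement is established for all m ≥ 9.
Hence the smallest such N is 9.

N = 9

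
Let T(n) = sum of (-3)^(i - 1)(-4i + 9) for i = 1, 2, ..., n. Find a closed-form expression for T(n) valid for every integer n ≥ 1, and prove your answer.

T(n) = (-3)^n(n - 2) + 2

We claim T(n) = (-3)^n(n - 2) + 2 for all n ≥ 1.
When n = 1: T(1) = 5, and the closed form gives 5. They agree.
For the inductive step, assume it holds for an arbitrary i ≥ 1, so T(i) = (-3)^i(i - 2) + 2.
Then T(i+1) = T(i) + ((-3)^i(-4i + 5)) = ((-3)^i(i - 2) + 2) + ((-3)^i(-4i + 5)).
Simplifying, T(i+1) = (-3)^(i + 1)i - (-3)^(i + 1) + 2 = (-3)^(i+1)((i+1) - 2) + 2,
which is the closed form with n = i+1.
Hence, by induction on n, the claim holds for every n ≥ 1.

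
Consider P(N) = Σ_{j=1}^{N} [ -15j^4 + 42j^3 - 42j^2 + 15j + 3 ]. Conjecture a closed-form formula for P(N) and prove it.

We claim P(N) = -N(3N^4 - 3N^3 - 2N^2 + 3N - 4) for all N ≥ 1.
When N = 1: P(1) = 3, and the closed form gives 3. They agree.
Inductive step: assume the claim holds for N = j, so P(j) = j(-3j^4 + 3j^3 + 2j^2 - 3j + 4).
Then P(j+1) = P(j) + (-15j^4 - 18j^3 - 6j^2 - 3j + 3) = (j(-3j^4 + 3j^3 + 2j^2 - 3j + 4)) + (-15j^4 - 18j^3 - 6j^2 - 3j + 3).
Simplifying, P(j+1) = -(j + 1)(3j^4 + 9j^3 + 7j^2 + 2j - 3) = -(j+1)(3(j+1)^4 - 3(j+1)^3 - 2(j+1)^2 + 3(j+1) - 4),
which is the closed form with N = j+1.
This completes the induction.

P(N) = -N(3N^4 - 3N^3 - 2N^2 + 3N - 4)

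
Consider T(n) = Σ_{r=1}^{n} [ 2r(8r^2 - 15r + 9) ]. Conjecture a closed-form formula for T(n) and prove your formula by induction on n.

We claim T(n) = 2n(n + 1)(2n^2 - 3n + 2) for all n ≥ 1.
Base case (n = 1): T(1) = 4, and the closed form gives 4. They agree.
Inductive step: suppose the statement holds for some r ≥ 1, so T(r) = 2r(2r^3 - r^2 - r + 2).
Then T(r+1) = T(r) + (16r^3 + 18r^2 + 6r + 4) = (2r(2r^3 - r^2 - r + 2)) + (16r^3 + 18r^2 + 6r + 4).
Simplifying, T(r+1) = 2(r + 1)(r + 2)(2r^2 + r + 1) = 2(r+1)((r+1) + 1)(2(r+1)^2 - 3(r+1) + 2),
which is the closed form with n = r+1.
By induction, the statement is established for all n ≥ 1.

T(n) = 2n(n + 1)(2n^2 - 3n + 2)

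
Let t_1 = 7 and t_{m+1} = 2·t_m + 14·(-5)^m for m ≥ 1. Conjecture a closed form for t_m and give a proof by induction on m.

t_m = -2(-5)^m - 3·2^(m - 1)

Computing the first terms: t_1 = 7, t_2 = -56, t_3 = 238. This suggests t_m = -2(-5)^m - 3·2^(m - 1).
Base step (m = 1): the formula gives 7 = 7 = t_1.
Inductive step: suppose the statement holds for some k ≥ 1, so t_k = -2(-5)^k - 3·2^(k - 1).
Then t_{k+1} = 2·t_k + 14·(-5)^k = 2·(-2(-5)^k - 3·2^(k - 1)) + 14·(-5)^k = -2(-5)^(k + 1) - 3·2^k = -2(-5)^(k+1) - 3·2^((k+1) - 1),
which is the claimed formula at m = k+1.
Hence, by induction on m, the claim holds for every m ≥ 1.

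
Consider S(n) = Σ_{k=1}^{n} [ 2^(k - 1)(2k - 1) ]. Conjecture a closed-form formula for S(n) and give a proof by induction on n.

We claim S(n) = 2^n(2n - 3) + 3 for all n ≥ 1.
For the base case n = 1: S(1) = 1, and the closed form gives 1. They agree.
Inductive step: suppose the statement holds for some k ≥ 1, so S(k) = 2^k(2k - 3) + 3.
Then S(k+1) = S(k) + (2^k(2k + 1)) = (2^k(2k - 3) + 3) + (2^k(2k + 1)).
Simplifying, S(k+1) = -2^(k + 1) + 2^(k + 2)k + 3 = 2^(k+1)(2(k+1) - 3) + 3,
which is the closed form with n = k+1.
Hence, by induction on n, the claim holds for every n ≥ 1.

S(n) = 2^n(2n - 3) + 3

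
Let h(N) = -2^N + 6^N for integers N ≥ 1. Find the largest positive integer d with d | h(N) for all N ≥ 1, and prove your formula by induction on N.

d = 4

Computing the first values: h(1) = 4 and h(2) = 32; gcd(4, 32) = 4, so d ≤ 4.
We prove 4 | -2^N + 6^N for all N ≥ 1 by induction on N.
For the base case N = 1: h(1) = 4 = 4·(1), so 4 | h(1).
Suppose the result is true for N = m, i.e. 4 | h(m). Then
6^{m+1} − 2^{m+1} = 6·6^m − 2·2^m = 6·(6^m − 2^m) + (4)·2^m. The first term is divisible by 4 by the inductive hypothesis, and the second term (4)·2^m is divisible by 4 since 4 | 4. Hence 4 | h(m+1).
By the principle of mathematical induction, the result holds for all N ≥ 1.
Therefore the largest such d is 4.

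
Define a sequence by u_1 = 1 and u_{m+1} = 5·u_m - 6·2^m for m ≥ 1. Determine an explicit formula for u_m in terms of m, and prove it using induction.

Computing the first terms: u_1 = 1, u_2 = -7, u_3 = -59. This suggests u_m = 2^(m + 1) - 3·5^(m - 1).
When m = 1: the formula gives 1 = 1 = u_1.
Inductive step: suppose the statement holds for some j ≥ 1, so u_j = 2^(j + 1) - 3·5^(j - 1).
Then u_{j+1} = 5·u_j - 6·2^j = 5·(2^(j + 1) - 3·5^(j - 1)) - 6·2^j = 2^(j + 2) - 3·5^j = 2^((j+1) + 1) - 3·5^((j+1) - 1),
which is the claimed formula at m = j+1.
Hence, by induction on m, the claim holds for every m ≥ 1.

u_m = 2^(m + 1) - 3·5^(m - 1)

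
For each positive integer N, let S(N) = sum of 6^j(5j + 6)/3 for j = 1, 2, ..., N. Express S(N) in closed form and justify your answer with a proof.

S(N) = 2·6^N(N + 1) - 2

We claim S(N) = 2·6^N(N + 1) - 2 for all N ≥ 1.
Base case (N = 1): S(1) = 22, and the closed form gives 22. They agree.
Suppose the result is true for N = j, so S(j) = 2·6^j(j + 1) - 2.
Then S(j+1) = S(j) + (6^j(10j + 22)) = (2·6^j(j + 1) - 2) + (6^j(10j + 22)).
Simplifying, S(j+1) = 12·6^j·j + 24·6^j - 2 = 2·6^(j+1)((j+1) + 1) - 2,
which is the closed form with N = j+1.
By induction, the statement is established for all N ≥ 1.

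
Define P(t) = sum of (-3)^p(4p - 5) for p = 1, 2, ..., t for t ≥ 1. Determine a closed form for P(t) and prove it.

We claim P(t) = 3(-3)^t(t - 1) + 3 for all t ≥ 1.
When t = 1: P(1) = 3, and the closed form gives 3. They agree.
Inductive step: assume the claim holds for t = p, so P(p) = 3(-3)^p(p - 1) + 3.
Then P(p+1) = P(p) + ((-3)^(p + 1)(4p - 1)) = (3(-3)^p(p - 1) + 3) + ((-3)^(p + 1)(4p - 1)).
Simplifying, P(p+1) = -9(-3)^p·p + 3 = 3(-3)^(p+1)((p+1) - 1) + 3,
which is the closed form with t = p+1.
This completes the induction.

P(t) = 3(-3)^t(t - 1) + 3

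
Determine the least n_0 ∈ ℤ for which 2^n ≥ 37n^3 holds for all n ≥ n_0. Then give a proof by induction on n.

n_0 = 18

At n = 17: 131072 < 181781, so the inequality fails and n_0 ≥ 18. We prove 2^n ≥ 37n^3 for all n ≥ 18.
For the base case n = 18: 2^n = 262144 and 37n^3 = 215784, so 262144 ≥ 215784.
Inductive step: suppose the statement holds for some k ≥ 18, so 2^k ≥ 37k^3.
Then 2^(k + 1) = 2·(2^k) ≥ 2·(37k^3).
Also, for k ≥ 18 we have 2·(37k^3) ≥ 37(k+1)^3, since 2 ≥ (1 + 1/k)^3 for all k ≥ 18.
Combining, 2^(k + 1) ≥ 37(k+1)^3.
This completes the induction.
Hence the smallest such n_0 is 18.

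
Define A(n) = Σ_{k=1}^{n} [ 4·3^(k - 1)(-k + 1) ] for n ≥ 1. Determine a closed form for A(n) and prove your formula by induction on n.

We claim A(n) = 3^n(-2n + 3) - 3 for all n ≥ 1.
For the base case n = 1: A(1) = 0, and the closed form gives 0. They agree.
Inductive step: assume the claim holds for n = k, so A(k) = 3^k(-2k + 3) - 3.
Then A(k+1) = A(k) + (-4·3^k·k) = (3^k(-2k + 3) - 3) + (-4·3^k·k).
Simplifying, A(k+1) = -6·3^k·k + 3·3^k - 3 = 3^(k+1)(-2(k+1) + 3) - 3,
which is the closed form with n = k+1.
By induction, the statement is established for all n ≥ 1.

A(n) = 3^n(-2n + 3) - 3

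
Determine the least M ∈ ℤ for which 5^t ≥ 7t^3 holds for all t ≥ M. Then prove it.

At t = 3: 125 < 189, so the inequality fails and M ≥ 4. We prove 5^t ≥ 7t^3 for all t ≥ 4.
When t = 4: 5^t = 625 and 7t^3 = 448, so 625 ≥ 448.
Suppose the result is true for t = j, so 5^j ≥ 7j^3.
Then 5^(j + 1) = 5·(5^j) ≥ 5·(7j^3).
Also, for j ≥ 4 we have 5·(7j^3) ≥ 7(j+1)^3, since 5 ≥ (1 + 1/j)^3 for all j ≥ 4.
Combining, 5^(j + 1) ≥ 7(j+1)^3.
By the principle of mathematical induction, the result holds for all t ≥ 4.
Hence the smallest such M is 4.

M = 4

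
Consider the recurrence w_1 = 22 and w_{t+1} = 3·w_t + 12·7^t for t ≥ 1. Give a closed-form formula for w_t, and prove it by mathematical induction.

w_t = 3^(t - 1) + 3·7^t

Computing the first terms: w_1 = 22, w_2 = 150, w_3 = 1038. This suggests w_t = 3^(t - 1) + 3·7^t.
When t = 1: the formula gives 22 = 22 = w_1.
For the inductive step, assume it holds for an arbitrary r ≥ 1, so w_r = 3^(r - 1) + 3·7^r.
Then w_{r+1} = 3·w_r + 12·7^r = 3·(3^(r - 1) + 3·7^r) + 12·7^r = 3^r + 3·7^(r + 1) = 3^((r+1) - 1) + 3·7^(r+1),
which is the claimed formula at t = r+1.
By the principle of mathematical induction, the result holds for all t ≥ 1.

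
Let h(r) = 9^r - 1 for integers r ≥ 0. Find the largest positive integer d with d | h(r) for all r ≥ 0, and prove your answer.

d = 8

Computing the first values: h(0) = 0 and h(1) = 8; gcd(0, 8) = 8, so d ≤ 8.
We prove 8 | 9^r - 1 for all r ≥ 0 by induction on r.
For the base case r = 0: h(0) = 0 = 8·(0), so 8 | h(0).
Inductive step: assume the claim holds for r = p, i.e. 8 | h(p). Then
h(p+1) = 9^(p+1) - 1 = 9·(9^p - 1) + 8 = 9·h(p) + 8. The first term is divisible by 8 by the inductive hypothesis, and 8 is divisible by 8. Hence 8 | h(p+1).
By the principle of mathematical induction, the result holds for all r ≥ 0.
Therefore the largest such d is 8.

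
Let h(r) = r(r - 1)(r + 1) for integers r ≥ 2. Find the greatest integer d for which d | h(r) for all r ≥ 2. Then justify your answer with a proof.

d = 6

Computing the first values: h(2) = 6 and h(3) = 24; gcd(6, 24) = 6, so d ≤ 6.
We prove 6 | r(r - 1)(r + 1) for all r ≥ 2 by induction on r.
When r = 2: h(2) = 6 = 6·(1), so 6 | h(2).
For the inductive step, assume it holds for an arbitrary i ≥ 2, i.e. 6 | h(i). Then
h(i+1) − h(i) = i·(i+1)·(i+2) − (i-1)·i·(i+1) = i·(i+1)·[(i+2) − (i-1)] = 3·i·(i+1). The product of 2 consecutive integers is divisible by (2)! = 2, so h(i+1) − h(i) is divisible by 3·2 = 6. By the inductive hypothesis 6 | h(i), hence 6 | h(i+1).
Hence, by induction on r, the claim holds for every r ≥ 2.
Therefore the largest such d is 6.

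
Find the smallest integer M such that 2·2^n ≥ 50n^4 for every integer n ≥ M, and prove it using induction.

At n = 22: 8388608 < 11712800, so the inequality fails and M ≥ 23. We prove 2·2^n ≥ 50n^4 for all n ≥ 23.
When n = 23: 2·2^n = 16777216 and 50n^4 = 13992050, so 16777216 ≥ 13992050.
Inductive step: suppose the statement holds for some i ≥ 23, so 2·2^i ≥ 50i^4.
Then 2·2^(i + 1) = 2·(2·2^i) ≥ 2·(50i^4).
Also, for i ≥ 23 we have 2·(50i^4) ≥ 50(i+1)^4, since 2 ≥ (1 + 1/i)^4 for all i ≥ 23.
Combining, 2·2^(i + 1) ≥ 50(i+1)^4.
This completes the induction.
Hence the smallest such M is 23.

M = 23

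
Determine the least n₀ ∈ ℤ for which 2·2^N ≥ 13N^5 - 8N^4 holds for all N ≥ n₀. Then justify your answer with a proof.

At N = 26: 134217728 < 150802080, so the inequality fails and n₀ ≥ 27. We prove 2·2^N ≥ 13N^5 - 8N^4 for all N ≥ 27.
Base step (N = 27): 2·2^N = 268435456 and 13N^5 - 8N^4 = 182284263, so 268435456 ≥ 182284263.
Inductive step: assume the claim holds for N = i, so 2·2^i ≥ 13i^5 - 8i^4.
Then 2·2^(i + 1) = 2·(2·2^i) ≥ 2·(13i^5 - 8i^4).
Also, for i ≥ 27 we have 2·(13i^5 - 8i^4) ≥ 13(i+1)^5 - 8(i+1)^4, since 2·(13i^5 - 8i^4) − (13(i+1)^5 - 8(i+1)^4) = 13i^5 - 73i^4 - 98i^3 - 82i^2 - 33i - 5, which is nonnegative for all i ≥ 27.
Combining, 2·2^(i + 1) ≥ 13(i+1)^5 - 8(i+1)^4.
By induction, the statement is established for all N ≥ 27.
Hence the smallest such n₀ is 27.

n₀ = 27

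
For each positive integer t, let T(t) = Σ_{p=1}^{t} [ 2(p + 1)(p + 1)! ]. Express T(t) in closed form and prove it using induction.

We claim T(t) = 2(t + 2)! - 4 for all t ≥ 1.
Base case (t = 1): T(1) = 8, and the closed form gives 8. They agree.
Inductive step: assume the claim holds for t = p, so T(p) = 2(p + 2)! - 4.
Then T(p+1) = T(p) + (2(p + 2)(p + 2)!) = (2(p + 2)! - 4) + (2(p + 2)(p + 2)!).
Simplifying, T(p+1) = 2((p+1) + 2)! - 4,
which is the closed form with t = p+1.
By induction, the statement is established for all t ≥ 1.

T(t) = 2(t + 2)! - 4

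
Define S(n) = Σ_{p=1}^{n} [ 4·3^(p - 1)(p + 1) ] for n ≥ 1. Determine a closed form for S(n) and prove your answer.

We claim S(n) = 3^n(2n + 1) - 1 for all n ≥ 1.
When n = 1: S(1) = 8, and the closed form gives 8. They agree.
Inductive step: assume the claim holds for n = p, so S(p) = 3^p(2p + 1) - 1.
Then S(p+1) = S(p) + (4·3^p(p + 2)) = (3^p(2p + 1) - 1) + (4·3^p(p + 2)).
Simplifying, S(p+1) = 6·3^p·p + 9·3^p - 1 = 3^(p+1)(2(p+1) + 1) - 1,
which is the closed form with n = p+1.
By the principle of mathematical induction, the result holds for all n ≥ 1.

S(n) = 3^n(2n + 1) - 1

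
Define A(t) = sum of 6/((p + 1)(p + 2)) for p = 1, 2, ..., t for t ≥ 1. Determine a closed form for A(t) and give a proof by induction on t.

A(t) = 3t/(t + 2)

We claim A(t) = 3t/(t + 2) for all t ≥ 1.
When t = 1: A(1) = 1, and the closed form gives 1. They agree.
Inductive step: suppose the statement holds for some p ≥ 1, so A(p) = 3p/(p + 2).
Then A(p+1) = A(p) + (6/((p + 2)(p + 3))) = (3p/(p + 2)) + (6/((p + 2)(p + 3))).
Simplifying, A(p+1) = 3(p + 1)/(p + 3) = 3(p+1)/((p+1) + 2),
which is the closed form with t = p+1.
Hence, by induction on t, the claim holds for every t ≥ 1.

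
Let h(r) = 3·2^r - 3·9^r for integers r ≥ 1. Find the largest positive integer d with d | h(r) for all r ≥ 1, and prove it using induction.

Computing the first values: h(1) = -21 and h(2) = -231; gcd(-21, -231) = 21, so d ≤ 21.
We prove 21 | 3·2^r - 3·9^r for all r ≥ 1 by induction on r.
Base step (r = 1): h(1) = -21 = 21·(-1), so 21 | h(1).
For the inductive step, assume it holds for an arbitrary i ≥ 1, i.e. 21 | h(i). Then
h(i+1) − 9·h(i) = (3·2^(i+1) - 3·9^(i+1)) − 9·(3·2^i - 3·9^i) = (3)·2^i·(2 − 9) = (-21)·2^i. Since 21 | h(i) by the inductive hypothesis, 21 | 9·h(i); and 21 | -21 since -21 = 21·-1. Therefore 21 | h(i+1).
By induction, the statement is established for all r ≥ 1.
Therefore the largest such d is 21.

d = 21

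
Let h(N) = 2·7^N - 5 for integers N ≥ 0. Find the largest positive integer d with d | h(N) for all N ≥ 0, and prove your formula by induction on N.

Computing the first values: h(0) = -3 and h(1) = 9; gcd(-3, 9) = 3, so d ≤ 3.
We prove 3 | 2·7^N - 5 for all N ≥ 0 by induction on N.
Base step (N = 0): h(0) = -3 = 3·(-1), so 3 | h(0).
Suppose the result is true for N = r, i.e. 3 | h(r). Then
h(r+1) = 2·7^(r+1) - 5 = 7·(2·7^r - 5) + 30 = 7·h(r) + 30. The first term is divisible by 3 by the inductive hypothesis, and 30 is divisible by 3. Hence 3 | h(r+1).
This completes the induction.
Therefore the largest such d is 3.

d = 3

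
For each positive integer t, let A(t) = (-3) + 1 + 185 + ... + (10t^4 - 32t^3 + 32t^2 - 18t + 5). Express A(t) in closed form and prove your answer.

A(t) = t(2t^4 - 3t^3 - 2t^2 - t + 1)

We claim A(t) = t(2t^4 - 3t^3 - 2t^2 - t + 1) for all t ≥ 1.
Base case (t = 1): A(1) = -3, and the closed form gives -3. They agree.
For the inductive step, assume it holds for an arbitrary r ≥ 1, so A(r) = r(2r^4 - 3r^3 - 2r^2 - r + 1).
Then A(r+1) = A(r) + (10r^4 + 8r^3 - 4r^2 - 10r - 3) = (r(2r^4 - 3r^3 - 2r^2 - r + 1)) + (10r^4 + 8r^3 - 4r^2 - 10r - 3).
Simplifying, A(r+1) = (r + 1)(2r^4 + 5r^3 + r^2 - 6r - 3) = (r+1)(2(r+1)^4 - 3(r+1)^3 - 2(r+1)^2 - (r+1) + 1),
which is the closed form with t = r+1.
By the principle of mathematical induction, the result holds for all t ≥ 1.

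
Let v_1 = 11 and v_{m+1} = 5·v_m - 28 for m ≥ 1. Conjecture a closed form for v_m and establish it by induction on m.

v_m = 4·5^(m - 1) + 7

Computing the first terms: v_1 = 11, v_2 = 27, v_3 = 107. This suggests v_m = 4·5^(m - 1) + 7.
When m = 1: the formula gives 11 = 11 = v_1.
Inductive step: assume the claim holds for m = k, so v_k = 4·5^(k - 1) + 7.
Then v_{k+1} = 5·v_k - 28 = 5·(4·5^(k - 1) + 7) - 28 = 4·5^k + 7 = 4·5^((k+1) - 1) + 7,
which is the claimed formula at m = k+1.
By induction, the statement is established for all m ≥ 1.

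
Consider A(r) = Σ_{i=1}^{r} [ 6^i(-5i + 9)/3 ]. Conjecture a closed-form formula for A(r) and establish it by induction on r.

We claim A(r) = 2·6^r(-r + 2) - 4 for all r ≥ 1.
Base case (r = 1): A(1) = 8, and the closed form gives 8. They agree.
Suppose the result is true for r = i, so A(i) = 2·6^i(-i + 2) - 4.
Then A(i+1) = A(i) + (6^i(-10i + 8)) = (2·6^i(-i + 2) - 4) + (6^i(-10i + 8)).
Simplifying, A(i+1) = -12·6^i·i + 12·6^i - 4 = 2·6^(i+1)(-(i+1) + 2) - 4,
which is the closed form with r = i+1.
By induction, the statement is established for all r ≥ 1.

A(r) = 2·6^r(-r + 2) - 4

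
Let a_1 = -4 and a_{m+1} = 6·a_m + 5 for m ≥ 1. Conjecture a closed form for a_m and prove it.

Computing the first terms: a_1 = -4, a_2 = -19, a_3 = -109. This suggests a_m = -3·6^(m - 1) - 1.
For the base case m = 1: the formula gives -4 = -4 = a_1.
Inductive step: suppose the statement holds for some p ≥ 1, so a_p = -3·6^(p - 1) - 1.
Then a_{p+1} = 6·a_p + 5 = 6·(-3·6^(p - 1) - 1) + 5 = -3·6^p - 1 = -3·6^((p+1) - 1) - 1,
which is the claimed formula at m = p+1.
By the principle of mathematical induction, the result holds for all m ≥ 1.

a_m = -3·6^(m - 1) - 1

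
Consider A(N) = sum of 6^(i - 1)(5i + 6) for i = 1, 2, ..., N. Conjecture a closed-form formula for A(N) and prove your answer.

We claim A(N) = 6^N(N + 1) - 1 for all N ≥ 1.
Base step (N = 1): A(1) = 11, and the closed form gives 11. They agree.
Suppose the result is true for N = i, so A(i) = 6^i(i + 1) - 1.
Then A(i+1) = A(i) + (6^i(5i + 11)) = (6^i(i + 1) - 1) + (6^i(5i + 11)).
Simplifying, A(i+1) = 6·6^i·i + 12·6^i - 1 = 6^(i+1)((i+1) + 1) - 1,
which is the closed form with N = i+1.
By the principle of mathematical induction, the result holds for all N ≥ 1.

A(N) = 6^N(N + 1) - 1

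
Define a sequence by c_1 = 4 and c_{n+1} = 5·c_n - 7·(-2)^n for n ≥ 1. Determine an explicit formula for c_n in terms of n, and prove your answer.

c_n = (-2)^n + 6·5^(n - 1)

Computing the first terms: c_1 = 4, c_2 = 34, c_3 = 142. This suggests c_n = (-2)^n + 6·5^(n - 1).
Base case (n = 1): the formula gives 4 = 4 = c_1.
For the inductive step, assume it holds for an arbitrary j ≥ 1, so c_j = (-2)^j + 6·5^(j - 1).
Then c_{j+1} = 5·c_j - 7·(-2)^j = 5·((-2)^j + 6·5^(j - 1)) - 7·(-2)^j = (-2)^(j + 1) + 6·5^j = (-2)^(j+1) + 6·5^((j+1) - 1),
which is the claimed formula at n = j+1.
By induction, the statement is established for all n ≥ 1.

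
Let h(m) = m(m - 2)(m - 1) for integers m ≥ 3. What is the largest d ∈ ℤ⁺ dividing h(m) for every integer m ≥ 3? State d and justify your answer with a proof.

Computing the first values: h(3) = 6 and h(4) = 24; gcd(6, 24) = 6, so d ≤ 6.
We prove 6 | m(m - 2)(m - 1) for all m ≥ 3 by induction on m.
When m = 3: h(3) = 6 = 6·(1), so 6 | h(3).
Inductive step: suppose the statement holds for some r ≥ 3, i.e. 6 | h(r). Then
h(r+1) − h(r) = (r-1)·r·(r+1) − (r-2)·(r-1)·r = (r-1)·r·[(r+1) − (r-2)] = 3·(r-1)·r. The product of 2 consecutive integers is divisible by (2)! = 2, so h(r+1) − h(r) is divisible by 3·2 = 6. By the inductive hypothesis 6 | h(r), hence 6 | h(r+1).
This completes the induction.
Therefore the largest such d is 6.

d = 6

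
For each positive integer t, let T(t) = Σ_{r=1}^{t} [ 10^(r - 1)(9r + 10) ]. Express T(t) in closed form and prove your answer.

We claim T(t) = 10^t(t + 1) - 1 for all t ≥ 1.
When t = 1: T(1) = 19, and the closed form gives 19. They agree.
For the inductive step, assume it holds for an arbitrary r ≥ 1, so T(r) = 10^r(r + 1) - 1.
Then T(r+1) = T(r) + (10^r(9r + 19)) = (10^r(r + 1) - 1) + (10^r(9r + 19)).
Simplifying, T(r+1) = 10·10^r·r + 20·10^r - 1 = 10^(r+1)((r+1) + 1) - 1,
which is the closed form with t = r+1.
Hence, by induction on t, the claim holds for every t ≥ 1.

T(t) = 10^t(t + 1) - 1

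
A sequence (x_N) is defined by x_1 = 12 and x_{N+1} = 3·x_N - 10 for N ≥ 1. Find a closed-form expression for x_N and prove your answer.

Computing the first terms: x_1 = 12, x_2 = 26, x_3 = 68. This suggests x_N = 7·3^(N - 1) + 5.
For the base case N = 1: the formula gives 12 = 12 = x_1.
Inductive step: assume the claim holds for N = r, so x_r = 7·3^(r - 1) + 5.
Then x_{r+1} = 3·x_r - 10 = 3·(7·3^(r - 1) + 5) - 10 = 7·3^r + 5 = 7·3^((r+1) - 1) + 5,
which is the claimed formula at N = r+1.
Hence, by induction on N, the claim holds for every N ≥ 1.

x_N = 7·3^(N - 1) + 5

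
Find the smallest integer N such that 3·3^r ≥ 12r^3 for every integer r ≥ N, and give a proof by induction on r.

N = 7

At r = 6: 2187 < 2592, so the inequality fails and N ≥ 7. We prove 3·3^r ≥ 12r^3 for all r ≥ 7.
Base step (r = 7): 3·3^r = 6561 and 12r^3 = 4116, so 6561 ≥ 4116.
Inductive step: assume the claim holds for r = k, so 3·3^k ≥ 12k^3.
Then 3·3^(k + 1) = 3·(3·3^k) ≥ 3·(12k^3).
Also, for k ≥ 7 we have 3·(12k^3) ≥ 12(k+1)^3, since 3 ≥ (1 + 1/k)^3 for all k ≥ 7.
Combining, 3·3^(k + 1) ≥ 12(k+1)^3.
By induction, the statement is established for all r ≥ 7.
Hence the smallest such N is 7.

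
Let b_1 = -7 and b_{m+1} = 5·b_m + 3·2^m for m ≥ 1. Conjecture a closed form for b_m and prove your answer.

b_m = -2^m - 5^m

Computing the first terms: b_1 = -7, b_2 = -29, b_3 = -133. This suggests b_m = -2^m - 5^m.
Base step (m = 1): the formula gives -7 = -7 = b_1.
Suppose the result is true for m = j, so b_j = -2^j - 5^j.
Then b_{j+1} = 5·b_j + 3·2^j = 5·(-2^j - 5^j) + 3·2^j = -2^(j + 1) - 5^(j + 1),
which is the claimed formula at m = j+1.
By the principle of mathematical induction, the result holds for all m ≥ 1.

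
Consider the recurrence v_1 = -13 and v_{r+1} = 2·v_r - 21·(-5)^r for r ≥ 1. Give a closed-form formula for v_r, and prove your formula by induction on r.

Computing the first terms: v_1 = -13, v_2 = 79, v_3 = -367. This suggests v_r = 3(-5)^r + 2^r.
For the base case r = 1: the formula gives -13 = -13 = v_1.
For the inductive step, assume it holds for an arbitrary m ≥ 1, so v_m = 3(-5)^m + 2^m.
Then v_{m+1} = 2·v_m - 21·(-5)^m = 2·(3(-5)^m + 2^m) - 21·(-5)^m = 3(-5)^(m + 1) + 2^(m + 1),
which is the claimed formula at r = m+1.
Hence, by induction on r, the claim holds for every r ≥ 1.

v_r = 3(-5)^r + 2^r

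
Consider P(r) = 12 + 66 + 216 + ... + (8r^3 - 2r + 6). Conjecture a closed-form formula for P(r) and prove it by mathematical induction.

We claim P(r) = r(2r^3 + 4r^2 + r + 5) for all r ≥ 1.
Base case (r = 1): P(1) = 12, and the closed form gives 12. They agree.
Inductive step: assume the claim holds for r = j, so P(j) = j(2j^3 + 4j^2 + j + 5).
Then P(j+1) = P(j) + (-2j + 8(j + 1)^3 + 4) = (j(2j^3 + 4j^2 + j + 5)) + (-2j + 8(j + 1)^3 + 4).
Simplifying, P(j+1) = (j + 1)(2j^3 + 10j^2 + 15j + 12) = (j+1)(2(j+1)^3 + 4(j+1)^2 + (j+1) + 5),
which is the closed form with r = j+1.
By induction, the statement is established for all r ≥ 1.

P(r) = r(2r^3 + 4r^2 + r + 5)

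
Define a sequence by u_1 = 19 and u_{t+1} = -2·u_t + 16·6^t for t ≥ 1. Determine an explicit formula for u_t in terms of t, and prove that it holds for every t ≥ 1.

u_t = 7(-2)^(t - 1) + 2·6^t

Computing the first terms: u_1 = 19, u_2 = 58, u_3 = 460. This suggests u_t = 7(-2)^(t - 1) + 2·6^t.
Base case (t = 1): the formula gives 19 = 19 = u_1.
Inductive step: assume the claim holds for t = p, so u_p = 7(-2)^(p - 1) + 2·6^p.
Then u_{p+1} = -2·u_p + 16·6^p = -2·(7(-2)^(p - 1) + 2·6^p) + 16·6^p = 7(-2)^p + 2·6^(p + 1) = 7(-2)^((p+1) - 1) + 2·6^(p+1),
which is the claimed formula at t = p+1.
By induction, the statement is established for all t ≥ 1.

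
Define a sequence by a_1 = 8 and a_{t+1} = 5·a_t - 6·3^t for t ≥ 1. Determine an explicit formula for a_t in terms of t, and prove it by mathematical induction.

a_t = 3^(t + 1) - 5^(t - 1)

Computing the first terms: a_1 = 8, a_2 = 22, a_3 = 56. This suggests a_t = 3^(t + 1) - 5^(t - 1).
For the base case t = 1: the formula gives 8 = 8 = a_1.
Inductive step: suppose the statement holds for some j ≥ 1, so a_j = 3^(j + 1) - 5^(j - 1).
Then a_{j+1} = 5·a_j - 6·3^j = 5·(3^(j + 1) - 5^(j - 1)) - 6·3^j = 3^(j + 2) - 5^j = 3^((j+1) + 1) - 5^((j+1) - 1),
which is the claimed formula at t = j+1.
This completes the induction.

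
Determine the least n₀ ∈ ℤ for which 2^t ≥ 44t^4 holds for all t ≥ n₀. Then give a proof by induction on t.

n₀ = 24

At t = 23: 8388608 < 12313004, so the inequality fails and n₀ ≥ 24. We prove 2^t ≥ 44t^4 for all t ≥ 24.
For the base case t = 24: 2^t = 16777216 and 44t^4 = 14598144, so 16777216 ≥ 14598144.
Suppose the result is true for t = i, so 2^i ≥ 44i^4.
Then 2^(i + 1) = 2·(2^i) ≥ 2·(44i^4).
Also, for i ≥ 24 we have 2·(44i^4) ≥ 44(i+1)^4, since 2 ≥ (1 + 1/i)^4 for all i ≥ 24.
Combining, 2^(i + 1) ≥ 44(i+1)^4.
By the principle of mathematical induction, the result holds for all t ≥ 24.
Hence the smallest such n₀ is 24.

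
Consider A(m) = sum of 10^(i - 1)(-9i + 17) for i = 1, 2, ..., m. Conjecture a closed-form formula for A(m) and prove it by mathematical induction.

A(m) = 10^m(-m + 2) - 2

We claim A(m) = 10^m(-m + 2) - 2 for all m ≥ 1.
Base step (m = 1): A(1) = 8, and the closed form gives 8. They agree.
Inductive step: assume the claim holds for m = i, so A(i) = 10^i(-i + 2) - 2.
Then A(i+1) = A(i) + (10^i(-9i + 8)) = (10^i(-i + 2) - 2) + (10^i(-9i + 8)).
Simplifying, A(i+1) = -10·10^i·i + 10·10^i - 2 = 10^(i+1)(-(i+1) + 2) - 2,
which is the closed form with m = i+1.
Hence, by induction on m, the claim holds for every m ≥ 1.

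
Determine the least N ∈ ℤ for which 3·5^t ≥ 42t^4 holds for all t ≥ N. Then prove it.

N = 7

At t = 6: 46875 < 54432, so the inequality fails and N ≥ 7. We prove 3·5^t ≥ 42t^4 for all t ≥ 7.
When t = 7: 3·5^t = 234375 and 42t^4 = 100842, so 234375 ≥ 100842.
For the inductive step, assume it holds for an arbitrary m ≥ 7, so 3·5^m ≥ 42m^4.
Then 3·5^(m + 1) = 5·(3·5^m) ≥ 5·(42m^4).
Also, for m ≥ 7 we have 5·(42m^4) ≥ 42(m+1)^4, since 5 ≥ (1 + 1/m)^4 for all m ≥ 7.
Combining, 3·5^(m + 1) ≥ 42(m+1)^4.
By induction, the statement is established for all t ≥ 7.
Hence the smallest such N is 7.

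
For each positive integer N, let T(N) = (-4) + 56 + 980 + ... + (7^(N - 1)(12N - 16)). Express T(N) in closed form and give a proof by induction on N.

T(N) = 7^N(2N - 3) + 3

We claim T(N) = 7^N(2N - 3) + 3 for all N ≥ 1.
Base case (N = 1): T(1) = -4, and the closed form gives -4. They agree.
For the inductive step, assume it holds for an arbitrary p ≥ 1, so T(p) = 7^p(2p - 3) + 3.
Then T(p+1) = T(p) + (7^p(12p - 4)) = (7^p(2p - 3) + 3) + (7^p(12p - 4)).
Simplifying, T(p+1) = 14·7^p·p - 7·7^p + 3 = 7^(p+1)(2(p+1) - 3) + 3,
which is the closed form with N = p+1.
By induction, the statement is established for all N ≥ 1.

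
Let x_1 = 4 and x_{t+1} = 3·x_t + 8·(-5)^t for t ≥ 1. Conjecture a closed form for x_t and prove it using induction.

x_t = -(-5)^t - 3^(t - 1)

Computing the first terms: x_1 = 4, x_2 = -28, x_3 = 116. This suggests x_t = -(-5)^t - 3^(t - 1).
When t = 1: the formula gives 4 = 4 = x_1.
For the inductive step, assume it holds for an arbitrary k ≥ 1, so x_k = -(-5)^k - 3^(k - 1).
Then x_{k+1} = 3·x_k + 8·(-5)^k = 3·(-(-5)^k - 3^(k - 1)) + 8·(-5)^k = -(-5)^(k + 1) - 3^k = -(-5)^(k+1) - 3^((k+1) - 1),
which is the claimed formula at t = k+1.
By induction, the statement is established for all t ≥ 1.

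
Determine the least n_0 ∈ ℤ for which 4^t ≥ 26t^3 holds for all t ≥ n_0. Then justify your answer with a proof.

n_0 = 7

At t = 6: 4096 < 5616, so the inequality fails and n_0 ≥ 7. We prove 4^t ≥ 26t^3 for all t ≥ 7.
When t = 7: 4^t = 16384 and 26t^3 = 8918, so 16384 ≥ 8918.
Inductive step: assume the claim holds for t = k, so 4^k ≥ 26k^3.
Then 4^(k + 1) = 4·(4^k) ≥ 4·(26k^3).
Also, for k ≥ 7 we have 4·(26k^3) ≥ 26(k+1)^3, since 4 ≥ (1 + 1/k)^3 for all k ≥ 7.
Combining, 4^(k + 1) ≥ 26(k+1)^3.
Hence, by induction on t, the claim holds for every t ≥ 7.
Hence the smallest such n_0 is 7.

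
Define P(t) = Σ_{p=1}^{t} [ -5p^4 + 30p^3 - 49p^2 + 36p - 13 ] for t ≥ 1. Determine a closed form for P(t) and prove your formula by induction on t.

We claim P(t) = -t(t^4 - 5t^3 + 3t^2 - t + 3) for all t ≥ 1.
Base step (t = 1): P(1) = -1, and the closed form gives -1. They agree.
Inductive step: suppose the statement holds for some p ≥ 1, so P(p) = p(-p^4 + 5p^3 - 3p^2 + p - 3).
Then P(p+1) = P(p) + (-5p^4 + 10p^3 + 11p^2 + 8p - 1) = (p(-p^4 + 5p^3 - 3p^2 + p - 3)) + (-5p^4 + 10p^3 + 11p^2 + 8p - 1).
Simplifying, P(p+1) = -(p + 1)(p^4 - p^3 - 6p^2 - 6p + 1) = -(p+1)((p+1)^4 - 5(p+1)^3 + 3(p+1)^2 - (p+1) + 3),
which is the closed form with t = p+1.
Hence, by induction on t, the claim holds for every t ≥ 1.

P(t) = -t(t^4 - 5t^3 + 3t^2 - t + 3)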